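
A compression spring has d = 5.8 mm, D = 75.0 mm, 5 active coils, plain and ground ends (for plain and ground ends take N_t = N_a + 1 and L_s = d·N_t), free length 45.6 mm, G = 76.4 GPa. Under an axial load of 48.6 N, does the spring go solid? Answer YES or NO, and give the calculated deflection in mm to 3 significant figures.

NO, δ = 9.49 mm

k = Gd⁴/(8D³N_a) = (76.4×10³)(5.8⁴)/(8·75.0³·5) = 5.1234 N/mm
N_t = 6; L_s = 5.8·6 = 34.8 mm; δ_solid = L₀ − L_s = 45.6 − 34.8 = 10.8 mm
δ = F/k = 48.6/5.1234 = 9.4858 mm
δ < δ_solid → spring does not go solid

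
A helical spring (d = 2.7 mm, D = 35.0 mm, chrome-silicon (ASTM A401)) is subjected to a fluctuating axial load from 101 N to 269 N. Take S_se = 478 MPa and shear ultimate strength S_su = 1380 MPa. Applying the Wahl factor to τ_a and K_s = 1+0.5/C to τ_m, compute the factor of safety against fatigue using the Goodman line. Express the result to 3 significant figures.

C = D/d = 35.0/2.7 = 12.9630; K_W = (4C−1)/(4C−4)+0.615/C = 1.1101; K_s = 1+0.5/C = 1.0386
F_a = (F_max−F_min)/2 = 84 N; F_m = (F_max+F_min)/2 = 185 N
τ_a = K_W·8F_aD/(πd³) = 1.1101 × 380.36 = 422.25 MPa
τ_m = K_s·8F_mD/(πd³) = 1.0386 × 837.7 = 870.01 MPa
Goodman: 1/n_f = τ_a/S_se + τ_m/S_su = 422.25/478 + 870.01/1380 = 0.88337 + 0.63044 = 1.5138
n_f = 1/1.5138 = 0.6606

0.661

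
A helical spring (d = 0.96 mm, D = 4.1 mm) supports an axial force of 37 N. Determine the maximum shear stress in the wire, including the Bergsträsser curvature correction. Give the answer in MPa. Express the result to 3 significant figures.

592 MPa

Spring index C = D/d = 4.1/0.96 = 4.2708
K_B = (4C+2)/(4C−3) = 19.083/14.083 = 1.3550
τ₀ = 8FD/(πd³) = 8·37·4.1/(π·0.96³) = 1213.6/2.7795 = 436.63 MPa
τ_max = K·τ₀ = 1.3550 × 436.63 = 591.64 MPa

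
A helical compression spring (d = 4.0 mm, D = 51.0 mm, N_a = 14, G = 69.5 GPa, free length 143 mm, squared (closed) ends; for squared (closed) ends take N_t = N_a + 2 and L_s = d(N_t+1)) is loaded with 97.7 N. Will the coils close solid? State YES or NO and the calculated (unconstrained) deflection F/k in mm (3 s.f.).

k = Gd⁴/(8D³N_a) = (69.5×10³)(4.0⁴)/(8·51.0³·14) = 1.1976 N/mm
N_t = 16; L_s = 4.0·17 = 68 mm; δ_solid = L₀ − L_s = 143 − 68 = 75 mm
δ = F/k = 97.7/1.1976 = 81.583 mm
δ ≥ δ_solid → spring goes solid

YES, δ = 81.6 mm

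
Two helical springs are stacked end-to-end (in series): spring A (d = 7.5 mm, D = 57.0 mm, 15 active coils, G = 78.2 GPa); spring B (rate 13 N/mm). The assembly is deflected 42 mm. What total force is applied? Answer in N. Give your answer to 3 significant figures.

k_A = Gd⁴/(8D³N_a) = (78.2×10³)(7.5⁴)/(8·57.0³·15) = 11.134 N/mm
Series: 1/k_eq = 1/11.134 + 1/13 = 0.16674; k_eq = 5.9974 N/mm
F = k_eq·δ = 5.9974·42 = 251.89 N

252 N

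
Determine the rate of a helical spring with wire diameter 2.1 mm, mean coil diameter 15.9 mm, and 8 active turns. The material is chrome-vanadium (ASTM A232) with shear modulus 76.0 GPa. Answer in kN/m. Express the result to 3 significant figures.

5.75 kN/m

k = Gd⁴/(8D³N_a) = (76.0×10³ × 2.1⁴) / (8 × 15.9³ × 8)
  = 1.47806e+06 / 257259 = 5.7454 N/mm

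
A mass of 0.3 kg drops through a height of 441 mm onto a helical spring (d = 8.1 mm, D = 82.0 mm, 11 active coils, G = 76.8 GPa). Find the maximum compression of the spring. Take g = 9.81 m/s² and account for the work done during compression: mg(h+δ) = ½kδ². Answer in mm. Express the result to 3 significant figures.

k = Gd⁴/(8D³N_a) = (76.8×10³)(8.1⁴)/(8·82.0³·11) = 6.8136 N/mm
W = mg = 0.3 × 9.81 = 2.943 N
½kδ² − Wδ − Wh = 0 → δ = (W + √(W² + 2kWh))/k
δ = (2.943 + √(8.6612 + 17686.3))/6.8136 = (2.943 + 133.02)/6.8136 = 19.955 mm

20.0 mm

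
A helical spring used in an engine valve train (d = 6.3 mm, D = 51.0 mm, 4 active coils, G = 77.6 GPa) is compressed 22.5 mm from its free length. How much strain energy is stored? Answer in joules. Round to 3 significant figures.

k = Gd⁴/(8D³N_a) = (77.6×10³)(6.3⁴)/(8·51.0³·4) = 28.798 N/mm
U = ½kδ² = 0.5 × 28.798 × 22.5² = 7289.5 N·mm = 7.2895 J

7.29 J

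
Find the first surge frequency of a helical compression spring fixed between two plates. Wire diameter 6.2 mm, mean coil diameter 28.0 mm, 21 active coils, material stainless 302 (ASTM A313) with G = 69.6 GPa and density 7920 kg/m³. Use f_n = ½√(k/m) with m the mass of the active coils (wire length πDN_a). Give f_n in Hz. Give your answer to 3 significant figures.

126 Hz

k = Gd⁴/(8D³N_a) = (69.6×10³)(6.2⁴)/(8·28.0³·21) = 27.886 N/mm = 27886 N/m
Wire length L = πDN_a = π·28.0·21 = 1847.3 mm
m = ρ·(πd²/4)·L = 7920 × 30.191×10⁻⁶ m² × 1.8473 m = 0.4417 kg
f_n = ½√(k/m) = 0.5·√(27886/0.4417) = 0.5·√(63135) = 125.63 Hz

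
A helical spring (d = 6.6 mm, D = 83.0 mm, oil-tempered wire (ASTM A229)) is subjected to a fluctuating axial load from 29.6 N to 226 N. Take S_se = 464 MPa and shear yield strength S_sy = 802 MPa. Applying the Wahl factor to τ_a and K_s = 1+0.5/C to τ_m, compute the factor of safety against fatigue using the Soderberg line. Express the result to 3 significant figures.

3.39

C = D/d = 83.0/6.6 = 12.5758; K_W = (4C−1)/(4C−4)+0.615/C = 1.1137; K_s = 1+0.5/C = 1.0398
F_a = (F_max−F_min)/2 = 98.2 N; F_m = (F_max+F_min)/2 = 127.8 N
τ_a = K_W·8F_aD/(πd³) = 1.1137 × 72.193 = 80.401 MPa
τ_m = K_s·8F_mD/(πd³) = 1.0398 × 93.954 = 97.69 MPa
Soderberg: 1/n_f = τ_a/S_se + τ_m/S_sy = 80.401/464 + 97.69/802 = 0.17328 + 0.12181 = 0.29509
n_f = 1/0.29509 = 3.389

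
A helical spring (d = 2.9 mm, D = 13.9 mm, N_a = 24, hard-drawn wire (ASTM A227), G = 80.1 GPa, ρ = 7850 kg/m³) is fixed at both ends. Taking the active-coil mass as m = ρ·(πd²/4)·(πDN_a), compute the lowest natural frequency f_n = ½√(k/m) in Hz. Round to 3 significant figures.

k = Gd⁴/(8D³N_a) = (80.1×10³)(2.9⁴)/(8·13.9³·24) = 10.987 N/mm = 10987 N/m
Wire length L = πDN_a = π·13.9·24 = 1048 mm
m = ρ·(πd²/4)·L = 7850 × 6.6052×10⁻⁶ m² × 1.048 m = 0.054341 kg
f_n = ½√(k/m) = 0.5·√(10987/0.054341) = 0.5·√(2.0218e+05) = 224.82 Hz

225 Hz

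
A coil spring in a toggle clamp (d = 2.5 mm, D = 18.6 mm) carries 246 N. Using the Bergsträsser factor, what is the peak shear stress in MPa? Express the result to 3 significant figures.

Spring index C = D/d = 18.6/2.5 = 7.4400
K_B = (4C+2)/(4C−3) = 31.760/26.760 = 1.1868
τ₀ = 8FD/(πd³) = 8·246·18.6/(π·2.5³) = 36604.8/49.087 = 745.71 MPa
τ_max = K·τ₀ = 1.1868 × 745.71 = 885.04 MPa

885 MPa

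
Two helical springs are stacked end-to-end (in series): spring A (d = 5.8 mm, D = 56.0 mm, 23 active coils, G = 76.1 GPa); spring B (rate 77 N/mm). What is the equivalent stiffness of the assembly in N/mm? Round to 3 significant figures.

k_A = Gd⁴/(8D³N_a) = (76.1×10³)(5.8⁴)/(8·56.0³·23) = 2.6651 N/mm
Series: 1/k_eq = 1/2.6651 + 1/77 = 0.38821; k_eq = 2.5759 N/mm

2.58 N/mm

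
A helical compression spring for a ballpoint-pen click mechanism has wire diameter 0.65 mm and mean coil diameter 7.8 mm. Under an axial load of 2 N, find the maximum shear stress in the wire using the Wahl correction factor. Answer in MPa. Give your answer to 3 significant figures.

Spring index C = D/d = 7.8/0.65 = 12.0000
K_W = (4C−1)/(4C−4) + 0.615/C = 47.000/44.000 + 0.0512 = 1.1194
τ₀ = 8FD/(πd³) = 8·2·7.8/(π·0.65³) = 124.8/0.86276 = 144.65 MPa
τ_max = K·τ₀ = 1.1194 × 144.65 = 161.93 MPa

162 MPa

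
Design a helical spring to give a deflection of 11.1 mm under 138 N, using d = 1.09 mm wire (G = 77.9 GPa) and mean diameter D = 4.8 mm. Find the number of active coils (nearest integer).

10

Required rate k = F/δ = 138/11.1 = 12.432 N/mm
N_a = Gd⁴/(8D³k) = (77.9×10³ × 1.09⁴)/(8 × 4.8³ × 12.432)
    = 109962 / 10999.4 = 9.997 → 10 coils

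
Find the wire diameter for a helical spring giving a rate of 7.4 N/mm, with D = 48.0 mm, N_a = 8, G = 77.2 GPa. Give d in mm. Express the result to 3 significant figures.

d = (8D³N_a·k / G)^(1/4) = (8·48.0³·8·7.4 / (77.2×10³))^0.25
  = (678.45)^0.25 = 5.1036 mm

5.10 mm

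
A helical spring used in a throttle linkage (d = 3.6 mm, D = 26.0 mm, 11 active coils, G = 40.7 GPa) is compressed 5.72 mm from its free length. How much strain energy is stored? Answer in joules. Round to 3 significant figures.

0.0723 J

k = Gd⁴/(8D³N_a) = (40.7×10³)(3.6⁴)/(8·26.0³·11) = 4.4198 N/mm
U = ½kδ² = 0.5 × 4.4198 × 5.72² = 72.304 N·mm = 0.072304 J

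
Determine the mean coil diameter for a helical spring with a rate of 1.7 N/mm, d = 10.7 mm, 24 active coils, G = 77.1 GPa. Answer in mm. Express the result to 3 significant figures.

D = (Gd⁴/(8N_a·k))^(1/3) = (77.1×10³·10.7⁴/(8·24·1.7))^(1/3)
  = (3.09627e+06)^(1/3) = 145.7515 mm

146 mm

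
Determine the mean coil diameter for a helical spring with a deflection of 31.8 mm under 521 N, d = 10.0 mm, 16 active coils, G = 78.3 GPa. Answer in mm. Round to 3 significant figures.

Required rate k = F/δ = 521/31.8 = 16.384 N/mm
D = (Gd⁴/(8N_a·k))^(1/3) = (78.3×10³·10.0⁴/(8·16·16.384))^(1/3)
  = (373372)^(1/3) = 72.0079 mm

72.0 mm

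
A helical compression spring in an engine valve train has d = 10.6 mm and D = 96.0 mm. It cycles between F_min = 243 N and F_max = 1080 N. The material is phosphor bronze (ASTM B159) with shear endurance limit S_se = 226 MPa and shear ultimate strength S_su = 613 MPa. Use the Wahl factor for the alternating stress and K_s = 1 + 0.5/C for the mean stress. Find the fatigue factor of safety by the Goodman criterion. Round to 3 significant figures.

1.48

C = D/d = 96.0/10.6 = 9.0566; K_W = (4C−1)/(4C−4)+0.615/C = 1.1610; K_s = 1+0.5/C = 1.0552
F_a = (F_max−F_min)/2 = 418.5 N; F_m = (F_max+F_min)/2 = 661.5 N
τ_a = K_W·8F_aD/(πd³) = 1.1610 × 85.899 = 99.729 MPa
τ_m = K_s·8F_mD/(πd³) = 1.0552 × 135.78 = 143.27 MPa
Goodman: 1/n_f = τ_a/S_se + τ_m/S_su = 99.729/226 + 143.27/613 = 0.44128 + 0.23372 = 0.675
n_f = 1/0.675 = 1.481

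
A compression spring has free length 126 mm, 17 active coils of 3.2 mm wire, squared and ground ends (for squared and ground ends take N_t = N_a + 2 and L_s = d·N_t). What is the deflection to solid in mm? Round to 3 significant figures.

N_t = 19; L_s = 3.2·19 = 60.8 mm
δ_solid = L₀ − L_s = 126 − 60.8 = 65.2 mm

65.2 mm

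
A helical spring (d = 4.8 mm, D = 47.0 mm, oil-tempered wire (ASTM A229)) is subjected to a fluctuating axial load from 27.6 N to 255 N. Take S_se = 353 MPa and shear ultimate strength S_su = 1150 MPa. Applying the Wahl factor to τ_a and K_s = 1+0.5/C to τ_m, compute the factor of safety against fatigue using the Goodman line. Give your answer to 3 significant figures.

1.85

C = D/d = 47.0/4.8 = 9.7917; K_W = (4C−1)/(4C−4)+0.615/C = 1.1481; K_s = 1+0.5/C = 1.0511
F_a = (F_max−F_min)/2 = 113.7 N; F_m = (F_max+F_min)/2 = 141.3 N
τ_a = K_W·8F_aD/(πd³) = 1.1481 × 123.05 = 141.27 MPa
τ_m = K_s·8F_mD/(πd³) = 1.0511 × 152.92 = 160.73 MPa
Goodman: 1/n_f = τ_a/S_se + τ_m/S_su = 141.27/353 + 160.73/1150 = 0.40021 + 0.13976 = 0.53997
n_f = 1/0.53997 = 1.852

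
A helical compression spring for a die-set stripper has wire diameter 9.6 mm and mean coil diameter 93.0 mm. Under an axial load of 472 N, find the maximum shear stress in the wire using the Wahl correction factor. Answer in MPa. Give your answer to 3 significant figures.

Spring index C = D/d = 93.0/9.6 = 9.6875
K_W = (4C−1)/(4C−4) + 0.615/C = 37.750/34.750 + 0.0635 = 1.1498
τ₀ = 8FD/(πd³) = 8·472·93.0/(π·9.6³) = 351168/2779.5 = 126.34 MPa
τ_max = K·τ₀ = 1.1498 × 126.34 = 145.27 MPa

145 MPa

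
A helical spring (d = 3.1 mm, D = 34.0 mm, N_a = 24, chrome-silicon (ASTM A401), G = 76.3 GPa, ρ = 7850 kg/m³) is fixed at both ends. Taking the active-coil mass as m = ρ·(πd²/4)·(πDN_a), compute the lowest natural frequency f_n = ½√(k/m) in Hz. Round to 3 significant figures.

39.2 Hz

k = Gd⁴/(8D³N_a) = (76.3×10³)(3.1⁴)/(8·34.0³·24) = 0.93376 N/mm = 933.76 N/m
Wire length L = πDN_a = π·34.0·24 = 2563.5 mm
m = ρ·(πd²/4)·L = 7850 × 7.5477×10⁻⁶ m² × 2.5635 m = 0.15189 kg
f_n = ½√(k/m) = 0.5·√(933.76/0.15189) = 0.5·√(6147.7) = 39.204 Hz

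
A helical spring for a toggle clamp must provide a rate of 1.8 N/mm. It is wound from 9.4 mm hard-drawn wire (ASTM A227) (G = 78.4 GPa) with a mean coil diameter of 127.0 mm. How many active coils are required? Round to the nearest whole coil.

N_a = Gd⁴/(8D³k) = (78.4×10³ × 9.4⁴)/(8 × 127.0³ × 1.8)
    = 6.12107e+08 / 2.94967e+07 = 20.75 → 21 coils

21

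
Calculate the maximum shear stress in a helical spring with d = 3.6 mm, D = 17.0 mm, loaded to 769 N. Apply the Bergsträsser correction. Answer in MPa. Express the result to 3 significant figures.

Spring index C = D/d = 17.0/3.6 = 4.7222
K_B = (4C+2)/(4C−3) = 20.889/15.889 = 1.3147
τ₀ = 8FD/(πd³) = 8·769·17.0/(π·3.6³) = 104584/146.57 = 713.52 MPa
τ_max = K·τ₀ = 1.3147 × 713.52 = 938.06 MPa

938 MPa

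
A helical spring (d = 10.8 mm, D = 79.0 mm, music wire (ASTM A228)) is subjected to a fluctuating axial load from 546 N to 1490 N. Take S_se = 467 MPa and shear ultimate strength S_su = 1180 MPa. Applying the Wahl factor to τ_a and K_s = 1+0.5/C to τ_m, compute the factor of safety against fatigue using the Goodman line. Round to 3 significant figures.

C = D/d = 79.0/10.8 = 7.3148; K_W = (4C−1)/(4C−4)+0.615/C = 1.2028; K_s = 1+0.5/C = 1.0684
F_a = (F_max−F_min)/2 = 472 N; F_m = (F_max+F_min)/2 = 1018 N
τ_a = K_W·8F_aD/(πd³) = 1.2028 × 75.377 = 90.667 MPa
τ_m = K_s·8F_mD/(πd³) = 1.0684 × 162.57 = 173.68 MPa
Goodman: 1/n_f = τ_a/S_se + τ_m/S_su = 90.667/467 + 173.68/1180 = 0.19415 + 0.14719 = 0.34134
n_f = 1/0.34134 = 2.93

2.93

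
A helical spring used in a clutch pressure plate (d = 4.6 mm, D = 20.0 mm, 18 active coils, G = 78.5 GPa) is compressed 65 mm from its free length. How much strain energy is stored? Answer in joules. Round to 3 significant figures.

k = Gd⁴/(8D³N_a) = (78.5×10³)(4.6⁴)/(8·20.0³·18) = 30.51 N/mm
U = ½kδ² = 0.5 × 30.51 × 65² = 64453 N·mm = 64.453 J

64.5 J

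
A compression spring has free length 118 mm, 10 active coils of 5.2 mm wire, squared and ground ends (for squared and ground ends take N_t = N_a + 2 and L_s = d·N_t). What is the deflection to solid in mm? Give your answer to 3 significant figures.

55.6 mm

N_t = 12; L_s = 5.2·12 = 62.4 mm
δ_solid = L₀ − L_s = 118 − 62.4 = 55.6 mm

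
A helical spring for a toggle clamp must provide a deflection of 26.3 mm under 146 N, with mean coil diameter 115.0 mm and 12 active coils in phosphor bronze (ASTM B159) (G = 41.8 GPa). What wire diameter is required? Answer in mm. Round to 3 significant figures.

11.8 mm

Required rate k = F/δ = 146/26.3 = 5.5513 N/mm
d = (8D³N_a·k / G)^(1/4) = (8·115.0³·12·5.5513 / (41.8×10³))^0.25
  = (19390)^0.25 = 11.8004 mm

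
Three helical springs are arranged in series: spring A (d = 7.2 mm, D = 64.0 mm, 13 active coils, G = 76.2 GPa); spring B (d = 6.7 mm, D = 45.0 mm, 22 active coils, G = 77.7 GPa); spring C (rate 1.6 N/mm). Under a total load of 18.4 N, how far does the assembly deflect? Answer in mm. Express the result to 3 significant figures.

k_A = Gd⁴/(8D³N_a) = (76.2×10³)(7.2⁴)/(8·64.0³·13) = 7.5112 N/mm
k_B = Gd⁴/(8D³N_a) = (77.7×10³)(6.7⁴)/(8·45.0³·22) = 9.7627 N/mm
Series: 1/k_eq = 1/7.5112 + 1/9.7627 + 1/1.6 = 0.86056; k_eq = 1.162 N/mm
δ = F/k_eq = 18.4/1.162 = 15.834 mm

15.8 mm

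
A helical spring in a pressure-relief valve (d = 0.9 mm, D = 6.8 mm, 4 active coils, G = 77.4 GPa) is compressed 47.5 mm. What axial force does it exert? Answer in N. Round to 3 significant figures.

k = Gd⁴/(8D³N_a) = (77.4×10³)(0.9⁴)/(8·6.8³·4) = 5.047 N/mm
F = k·δ = 5.047 × 47.5 = 239.73 N

240 N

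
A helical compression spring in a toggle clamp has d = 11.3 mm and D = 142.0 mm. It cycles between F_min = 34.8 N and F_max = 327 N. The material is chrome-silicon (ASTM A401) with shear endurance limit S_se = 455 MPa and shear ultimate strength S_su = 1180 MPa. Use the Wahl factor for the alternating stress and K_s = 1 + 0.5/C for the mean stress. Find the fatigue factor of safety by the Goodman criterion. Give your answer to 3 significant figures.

C = D/d = 142.0/11.3 = 12.5664; K_W = (4C−1)/(4C−4)+0.615/C = 1.1138; K_s = 1+0.5/C = 1.0398
F_a = (F_max−F_min)/2 = 146.1 N; F_m = (F_max+F_min)/2 = 180.9 N
τ_a = K_W·8F_aD/(πd³) = 1.1138 × 36.614 = 40.78 MPa
τ_m = K_s·8F_mD/(πd³) = 1.0398 × 45.335 = 47.139 MPa
Goodman: 1/n_f = τ_a/S_se + τ_m/S_su = 40.78/455 + 47.139/1180 = 0.08963 + 0.03995 = 0.12957
n_f = 1/0.12957 = 7.718

7.72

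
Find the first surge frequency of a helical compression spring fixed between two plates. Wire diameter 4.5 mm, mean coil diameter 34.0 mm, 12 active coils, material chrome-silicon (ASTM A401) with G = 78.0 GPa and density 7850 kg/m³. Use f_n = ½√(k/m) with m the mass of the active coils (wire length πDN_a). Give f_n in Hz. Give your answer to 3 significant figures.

115 Hz

k = Gd⁴/(8D³N_a) = (78.0×10³)(4.5⁴)/(8·34.0³·12) = 8.4769 N/mm = 8476.9 N/m
Wire length L = πDN_a = π·34.0·12 = 1281.8 mm
m = ρ·(πd²/4)·L = 7850 × 15.904×10⁻⁶ m² × 1.2818 m = 0.16003 kg
f_n = ½√(k/m) = 0.5·√(8476.9/0.16003) = 0.5·√(52971) = 115.08 Hz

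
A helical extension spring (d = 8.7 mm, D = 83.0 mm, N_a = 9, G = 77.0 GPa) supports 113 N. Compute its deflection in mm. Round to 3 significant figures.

k = Gd⁴/(8D³N_a) = (77.0×10³)(8.7⁴)/(8·83.0³·9) = 10.715 N/mm
δ = F/k = 113 / 10.715 = 10.546 mm

10.5 mm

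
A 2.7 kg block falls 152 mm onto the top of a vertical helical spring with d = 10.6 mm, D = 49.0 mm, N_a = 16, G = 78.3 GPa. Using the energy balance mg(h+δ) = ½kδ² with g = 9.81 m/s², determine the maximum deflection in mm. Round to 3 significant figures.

k = Gd⁴/(8D³N_a) = (78.3×10³)(10.6⁴)/(8·49.0³·16) = 65.643 N/mm
W = mg = 2.7 × 9.81 = 26.487 N
½kδ² − Wδ − Wh = 0 → δ = (W + √(W² + 2kWh))/k
δ = (26.487 + √(701.56 + 528559))/65.643 = (26.487 + 727.5)/65.643 = 11.486 mm

11.5 mm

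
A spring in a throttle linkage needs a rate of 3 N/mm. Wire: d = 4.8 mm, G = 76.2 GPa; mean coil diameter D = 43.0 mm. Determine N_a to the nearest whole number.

N_a = Gd⁴/(8D³k) = (76.2×10³ × 4.8⁴)/(8 × 43.0³ × 3)
    = 4.04501e+07 / 1.90817e+06 = 21.2 → 21 coils

21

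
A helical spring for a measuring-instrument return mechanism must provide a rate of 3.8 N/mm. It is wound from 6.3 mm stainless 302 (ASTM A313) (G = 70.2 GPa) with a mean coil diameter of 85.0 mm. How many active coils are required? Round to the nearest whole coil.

6

N_a = Gd⁴/(8D³k) = (70.2×10³ × 6.3⁴)/(8 × 85.0³ × 3.8)
    = 1.10586e+08 / 1.86694e+07 = 5.923 → 6 coils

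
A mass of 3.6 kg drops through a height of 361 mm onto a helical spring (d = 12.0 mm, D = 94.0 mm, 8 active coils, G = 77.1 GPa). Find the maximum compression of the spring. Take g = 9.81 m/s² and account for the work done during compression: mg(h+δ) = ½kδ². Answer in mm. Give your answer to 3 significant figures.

k = Gd⁴/(8D³N_a) = (77.1×10³)(12.0⁴)/(8·94.0³·8) = 30.076 N/mm
W = mg = 3.6 × 9.81 = 35.316 N
½kδ² − Wδ − Wh = 0 → δ = (W + √(W² + 2kWh))/k
δ = (35.316 + √(1247.2 + 766875))/30.076 = (35.316 + 876.43)/30.076 = 30.315 mm

30.3 mm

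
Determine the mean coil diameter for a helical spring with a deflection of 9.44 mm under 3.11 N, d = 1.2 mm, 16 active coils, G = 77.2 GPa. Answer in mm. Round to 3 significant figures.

15.6 mm

Required rate k = F/δ = 3.11/9.44 = 0.32945 N/mm
D = (Gd⁴/(8N_a·k))^(1/3) = (77.2×10³·1.2⁴/(8·16·0.32945))^(1/3)
  = (3796.15)^(1/3) = 15.5996 mm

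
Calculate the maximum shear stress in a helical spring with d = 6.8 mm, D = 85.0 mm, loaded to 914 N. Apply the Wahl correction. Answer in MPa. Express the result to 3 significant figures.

701 MPa

Spring index C = D/d = 85.0/6.8 = 12.5000
K_W = (4C−1)/(4C−4) + 0.615/C = 49.000/46.000 + 0.0492 = 1.1144
τ₀ = 8FD/(πd³) = 8·914·85.0/(π·6.8³) = 621520/987.82 = 629.19 MPa
τ_max = K·τ₀ = 1.1144 × 629.19 = 701.17 MPa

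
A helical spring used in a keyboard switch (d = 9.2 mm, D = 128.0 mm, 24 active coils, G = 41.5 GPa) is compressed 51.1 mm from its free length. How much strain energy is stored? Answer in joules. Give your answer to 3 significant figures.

k = Gd⁴/(8D³N_a) = (41.5×10³)(9.2⁴)/(8·128.0³·24) = 0.73836 N/mm
U = ½kδ² = 0.5 × 0.73836 × 51.1² = 964.01 N·mm = 0.96401 J

0.964 J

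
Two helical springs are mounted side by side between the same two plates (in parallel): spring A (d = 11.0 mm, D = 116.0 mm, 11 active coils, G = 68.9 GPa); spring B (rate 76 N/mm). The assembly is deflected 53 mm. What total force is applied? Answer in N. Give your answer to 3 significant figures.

k_A = Gd⁴/(8D³N_a) = (68.9×10³)(11.0⁴)/(8·116.0³·11) = 7.344 N/mm
Parallel: k_eq = 7.344 + 76 = 83.344 N/mm
F = k_eq·δ = 83.344·53 = 4417.2 N

4420 N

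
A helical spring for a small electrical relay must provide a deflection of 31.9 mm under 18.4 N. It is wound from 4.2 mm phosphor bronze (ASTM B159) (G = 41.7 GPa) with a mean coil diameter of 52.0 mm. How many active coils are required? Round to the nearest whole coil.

20

Required rate k = F/δ = 18.4/31.9 = 0.5768 N/mm
N_a = Gd⁴/(8D³k) = (41.7×10³ × 4.2⁴)/(8 × 52.0³ × 0.5768)
    = 1.29758e+07 / 648824 = 20 → 20 coils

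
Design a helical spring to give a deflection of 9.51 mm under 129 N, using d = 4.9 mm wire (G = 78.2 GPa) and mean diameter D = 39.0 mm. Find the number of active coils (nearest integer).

Required rate k = F/δ = 129/9.51 = 13.565 N/mm
N_a = Gd⁴/(8D³k) = (78.2×10³ × 4.9⁴)/(8 × 39.0³ × 13.565)
    = 4.50807e+07 / 6.43714e+06 = 7.003 → 7 coils

7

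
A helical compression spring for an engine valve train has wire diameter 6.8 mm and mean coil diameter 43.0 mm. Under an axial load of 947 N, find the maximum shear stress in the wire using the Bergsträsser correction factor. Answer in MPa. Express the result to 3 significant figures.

Spring index C = D/d = 43.0/6.8 = 6.3235
K_B = (4C+2)/(4C−3) = 27.294/22.294 = 1.2243
τ₀ = 8FD/(πd³) = 8·947·43.0/(π·6.8³) = 325768/987.82 = 329.79 MPa
τ_max = K·τ₀ = 1.2243 × 329.79 = 403.75 MPa

404 MPa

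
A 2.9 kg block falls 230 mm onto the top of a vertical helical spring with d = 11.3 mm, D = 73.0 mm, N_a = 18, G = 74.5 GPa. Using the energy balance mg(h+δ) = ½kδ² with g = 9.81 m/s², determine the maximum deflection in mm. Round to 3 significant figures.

25.9 mm

k = Gd⁴/(8D³N_a) = (74.5×10³)(11.3⁴)/(8·73.0³·18) = 21.684 N/mm
W = mg = 2.9 × 9.81 = 28.449 N
½kδ² − Wδ − Wh = 0 → δ = (W + √(W² + 2kWh))/k
δ = (28.449 + √(809.35 + 283768))/21.684 = (28.449 + 533.46)/21.684 = 25.913 mm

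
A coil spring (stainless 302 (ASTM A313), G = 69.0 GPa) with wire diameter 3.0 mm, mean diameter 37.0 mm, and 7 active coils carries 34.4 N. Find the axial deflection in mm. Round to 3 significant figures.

k = Gd⁴/(8D³N_a) = (69.0×10³)(3.0⁴)/(8·37.0³·7) = 1.9703 N/mm
δ = F/k = 34.4 / 1.9703 = 17.459 mm

17.5 mm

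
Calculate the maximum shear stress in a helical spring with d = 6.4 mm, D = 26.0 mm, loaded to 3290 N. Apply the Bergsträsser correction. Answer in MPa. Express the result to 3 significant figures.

1140 MPa

Spring index C = D/d = 26.0/6.4 = 4.0625
K_B = (4C+2)/(4C−3) = 18.250/13.250 = 1.3774
τ₀ = 8FD/(πd³) = 8·3290·26.0/(π·6.4³) = 684320/823.55 = 830.94 MPa
τ_max = K·τ₀ = 1.3774 × 830.94 = 1144.5 MPa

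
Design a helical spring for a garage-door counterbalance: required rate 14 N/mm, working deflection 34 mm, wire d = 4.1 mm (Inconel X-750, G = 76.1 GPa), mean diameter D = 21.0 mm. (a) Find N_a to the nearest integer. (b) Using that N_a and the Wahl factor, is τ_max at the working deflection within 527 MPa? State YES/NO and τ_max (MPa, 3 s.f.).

(a) 21 coils; (b) YES, τ_max = 475 MPa

N_a = Gd⁴/(8D³k) = (76.1×10³)(4.1⁴)/(8·21.0³·14) = 20.73 → N_a = 21
Actual rate k = Gd⁴/(8D³·21) = 13.821 N/mm
Working load F = kδ = 13.821·34 = 469.93 N
C = 21.0/4.1 = 5.1220; K_W = (4C−1)/(4C−4)+0.615/C = 1.3020
τ_max = K_W·8FD/(πd³) = 1.3020·364.62 = 474.74 MPa
τ_max ≤ 527 MPa → acceptable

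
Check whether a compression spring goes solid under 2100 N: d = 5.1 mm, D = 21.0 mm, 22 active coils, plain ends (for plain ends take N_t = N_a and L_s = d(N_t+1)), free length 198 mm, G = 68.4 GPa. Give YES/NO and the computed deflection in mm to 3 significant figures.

NO, δ = 74.0 mm

k = Gd⁴/(8D³N_a) = (68.4×10³)(5.1⁴)/(8·21.0³·22) = 28.39 N/mm
N_t = 22; L_s = 5.1·23 = 117.3 mm; δ_solid = L₀ − L_s = 198 − 117.3 = 80.7 mm
δ = F/k = 2100/28.39 = 73.97 mm
δ < δ_solid → spring does not go solid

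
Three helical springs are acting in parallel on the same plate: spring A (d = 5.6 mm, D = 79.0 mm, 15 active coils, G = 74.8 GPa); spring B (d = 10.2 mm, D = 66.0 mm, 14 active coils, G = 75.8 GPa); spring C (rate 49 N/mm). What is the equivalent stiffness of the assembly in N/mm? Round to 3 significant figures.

k_A = Gd⁴/(8D³N_a) = (74.8×10³)(5.6⁴)/(8·79.0³·15) = 1.2433 N/mm
k_B = Gd⁴/(8D³N_a) = (75.8×10³)(10.2⁴)/(8·66.0³·14) = 25.481 N/mm
Parallel: k_eq = 1.2433 + 25.481 + 49 = 75.725 N/mm

75.7 N/mm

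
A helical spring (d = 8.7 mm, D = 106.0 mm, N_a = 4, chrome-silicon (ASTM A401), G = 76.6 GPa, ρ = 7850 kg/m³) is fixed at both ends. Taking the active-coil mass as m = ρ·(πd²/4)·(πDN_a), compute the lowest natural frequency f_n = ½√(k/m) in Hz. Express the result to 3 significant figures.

k = Gd⁴/(8D³N_a) = (76.6×10³)(8.7⁴)/(8·106.0³·4) = 11.514 N/mm = 11514 N/m
Wire length L = πDN_a = π·106.0·4 = 1332 mm
m = ρ·(πd²/4)·L = 7850 × 59.447×10⁻⁶ m² × 1.332 m = 0.6216 kg
f_n = ½√(k/m) = 0.5·√(11514/0.6216) = 0.5·√(18524) = 68.051 Hz

68.1 Hz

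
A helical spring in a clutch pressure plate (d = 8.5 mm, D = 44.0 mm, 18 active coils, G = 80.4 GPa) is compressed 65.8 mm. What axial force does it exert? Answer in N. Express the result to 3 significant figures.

2250 N

k = Gd⁴/(8D³N_a) = (80.4×10³)(8.5⁴)/(8·44.0³·18) = 34.215 N/mm
F = k·δ = 34.215 × 65.8 = 2251.3 N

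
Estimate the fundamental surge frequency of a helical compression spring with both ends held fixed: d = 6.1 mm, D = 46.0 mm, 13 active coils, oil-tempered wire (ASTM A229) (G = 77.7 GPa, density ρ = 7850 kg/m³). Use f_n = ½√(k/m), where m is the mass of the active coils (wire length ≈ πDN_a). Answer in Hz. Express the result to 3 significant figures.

78.5 Hz

k = Gd⁴/(8D³N_a) = (77.7×10³)(6.1⁴)/(8·46.0³·13) = 10.628 N/mm = 10628 N/m
Wire length L = πDN_a = π·46.0·13 = 1878.7 mm
m = ρ·(πd²/4)·L = 7850 × 29.225×10⁻⁶ m² × 1.8787 m = 0.43099 kg
f_n = ½√(k/m) = 0.5·√(10628/0.43099) = 0.5·√(24658) = 78.515 Hz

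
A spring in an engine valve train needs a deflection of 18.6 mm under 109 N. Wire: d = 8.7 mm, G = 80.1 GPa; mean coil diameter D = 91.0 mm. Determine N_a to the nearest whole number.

13

Required rate k = F/δ = 109/18.6 = 5.8602 N/mm
N_a = Gd⁴/(8D³k) = (80.1×10³ × 8.7⁴)/(8 × 91.0³ × 5.8602)
    = 4.58891e+08 / 3.53287e+07 = 12.99 → 13 coils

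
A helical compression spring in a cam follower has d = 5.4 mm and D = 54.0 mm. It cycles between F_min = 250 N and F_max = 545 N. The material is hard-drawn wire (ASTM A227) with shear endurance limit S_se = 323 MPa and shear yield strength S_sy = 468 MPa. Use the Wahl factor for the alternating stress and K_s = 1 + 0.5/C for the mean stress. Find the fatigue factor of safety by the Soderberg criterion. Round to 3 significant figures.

0.809

C = D/d = 54.0/5.4 = 10.0000; K_W = (4C−1)/(4C−4)+0.615/C = 1.1448; K_s = 1+0.5/C = 1.0500
F_a = (F_max−F_min)/2 = 147.5 N; F_m = (F_max+F_min)/2 = 397.5 N
τ_a = K_W·8F_aD/(πd³) = 1.1448 × 128.81 = 147.46 MPa
τ_m = K_s·8F_mD/(πd³) = 1.0500 × 347.13 = 364.48 MPa
Soderberg: 1/n_f = τ_a/S_se + τ_m/S_sy = 147.46/323 + 364.48/468 = 0.45655 + 0.77881 = 1.2354
n_f = 1/1.2354 = 0.8095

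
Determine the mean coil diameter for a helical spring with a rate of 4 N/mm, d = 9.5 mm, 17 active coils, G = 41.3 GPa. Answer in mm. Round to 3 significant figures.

85.2 mm

D = (Gd⁴/(8N_a·k))^(1/3) = (41.3×10³·9.5⁴/(8·17·4))^(1/3)
  = (618366)^(1/3) = 85.1952 mm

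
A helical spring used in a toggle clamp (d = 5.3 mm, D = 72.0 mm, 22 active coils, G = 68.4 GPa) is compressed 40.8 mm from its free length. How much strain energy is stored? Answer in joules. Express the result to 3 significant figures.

k = Gd⁴/(8D³N_a) = (68.4×10³)(5.3⁴)/(8·72.0³·22) = 0.82158 N/mm
U = ½kδ² = 0.5 × 0.82158 × 40.8² = 683.82 N·mm = 0.68382 J

0.684 J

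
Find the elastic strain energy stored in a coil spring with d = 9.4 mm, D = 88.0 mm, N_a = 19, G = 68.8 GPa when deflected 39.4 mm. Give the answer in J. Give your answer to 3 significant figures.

k = Gd⁴/(8D³N_a) = (68.8×10³)(9.4⁴)/(8·88.0³·19) = 5.1857 N/mm
U = ½kδ² = 0.5 × 5.1857 × 39.4² = 4025 N·mm = 4.025 J

4.03 J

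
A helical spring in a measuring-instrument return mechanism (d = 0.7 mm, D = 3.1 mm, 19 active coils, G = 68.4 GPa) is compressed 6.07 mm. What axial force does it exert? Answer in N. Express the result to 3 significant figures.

22.0 N

k = Gd⁴/(8D³N_a) = (68.4×10³)(0.7⁴)/(8·3.1³·19) = 3.6268 N/mm
F = k·δ = 3.6268 × 6.07 = 22.014 N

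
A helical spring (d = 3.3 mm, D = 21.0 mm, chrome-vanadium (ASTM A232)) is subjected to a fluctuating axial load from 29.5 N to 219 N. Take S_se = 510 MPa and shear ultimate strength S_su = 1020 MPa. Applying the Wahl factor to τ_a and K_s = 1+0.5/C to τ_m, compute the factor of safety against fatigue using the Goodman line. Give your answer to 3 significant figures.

C = D/d = 21.0/3.3 = 6.3636; K_W = (4C−1)/(4C−4)+0.615/C = 1.2365; K_s = 1+0.5/C = 1.0786
F_a = (F_max−F_min)/2 = 94.75 N; F_m = (F_max+F_min)/2 = 124.25 N
τ_a = K_W·8F_aD/(πd³) = 1.2365 × 140.99 = 174.33 MPa
τ_m = K_s·8F_mD/(πd³) = 1.0786 × 184.89 = 199.42 MPa
Goodman: 1/n_f = τ_a/S_se + τ_m/S_su = 174.33/510 + 199.42/1020 = 0.34183 + 0.19551 = 0.53734
n_f = 1/0.53734 = 1.861

1.86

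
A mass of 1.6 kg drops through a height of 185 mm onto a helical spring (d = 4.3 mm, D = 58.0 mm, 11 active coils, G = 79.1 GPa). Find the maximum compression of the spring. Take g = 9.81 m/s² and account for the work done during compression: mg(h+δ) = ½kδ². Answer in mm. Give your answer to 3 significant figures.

71.5 mm

k = Gd⁴/(8D³N_a) = (79.1×10³)(4.3⁴)/(8·58.0³·11) = 1.575 N/mm
W = mg = 1.6 × 9.81 = 15.696 N
½kδ² − Wδ − Wh = 0 → δ = (W + √(W² + 2kWh))/k
δ = (15.696 + √(246.36 + 9146.91))/1.575 = (15.696 + 96.919)/1.575 = 71.501 mm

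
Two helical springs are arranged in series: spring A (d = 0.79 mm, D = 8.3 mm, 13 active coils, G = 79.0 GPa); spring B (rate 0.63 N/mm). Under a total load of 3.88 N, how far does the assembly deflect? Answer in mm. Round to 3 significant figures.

13.7 mm

k_A = Gd⁴/(8D³N_a) = (79.0×10³)(0.79⁴)/(8·8.3³·13) = 0.51745 N/mm
Series: 1/k_eq = 1/0.51745 + 1/0.63 = 3.5199; k_eq = 0.2841 N/mm
δ = F/k_eq = 3.88/0.2841 = 13.657 mm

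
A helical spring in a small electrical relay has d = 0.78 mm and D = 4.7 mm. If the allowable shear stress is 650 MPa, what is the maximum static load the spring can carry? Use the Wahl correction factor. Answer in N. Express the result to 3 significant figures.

C = D/d = 4.7/0.78 = 6.0256
K_W = (4C−1)/(4C−4) + 0.615/C = 23.103/20.103 + 0.1021 = 1.2513
τ_max = K·8FD/(πd³) → F_max = τ_allow·πd³/(8DK)
F_max = 650·π·0.78³/(8·4.7·1.2513) = 969.05/47.049 = 20.597 N

20.6 N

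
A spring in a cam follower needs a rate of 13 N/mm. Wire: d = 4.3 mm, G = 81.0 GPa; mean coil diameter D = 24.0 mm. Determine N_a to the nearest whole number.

N_a = Gd⁴/(8D³k) = (81.0×10³ × 4.3⁴)/(8 × 24.0³ × 13)
    = 2.76923e+07 / 1.4377e+06 = 19.26 → 19 coils

19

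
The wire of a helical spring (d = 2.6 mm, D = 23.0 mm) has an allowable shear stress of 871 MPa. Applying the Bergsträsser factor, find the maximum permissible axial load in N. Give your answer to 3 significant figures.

C = D/d = 23.0/2.6 = 8.8462
K_B = (4C+2)/(4C−3) = 37.385/32.385 = 1.1544
τ_max = K·8FD/(πd³) → F_max = τ_allow·πd³/(8DK)
F_max = 871·π·2.6³/(8·23.0·1.1544) = 48094/212.41 = 226.42 N

226 N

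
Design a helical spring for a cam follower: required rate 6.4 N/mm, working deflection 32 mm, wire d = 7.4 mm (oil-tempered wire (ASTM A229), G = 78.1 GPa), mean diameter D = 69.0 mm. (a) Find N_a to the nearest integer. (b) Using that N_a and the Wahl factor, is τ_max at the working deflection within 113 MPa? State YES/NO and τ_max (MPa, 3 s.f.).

N_a = Gd⁴/(8D³k) = (78.1×10³)(7.4⁴)/(8·69.0³·6.4) = 13.92 → N_a = 14
Actual rate k = Gd⁴/(8D³·14) = 6.3652 N/mm
Working load F = kδ = 6.3652·32 = 203.69 N
C = 69.0/7.4 = 9.3243; K_W = (4C−1)/(4C−4)+0.615/C = 1.1561
τ_max = K_W·8FD/(πd³) = 1.1561·88.32 = 102.1 MPa
τ_max ≤ 113 MPa → acceptable

(a) 14 coils; (b) YES, τ_max = 102 MPa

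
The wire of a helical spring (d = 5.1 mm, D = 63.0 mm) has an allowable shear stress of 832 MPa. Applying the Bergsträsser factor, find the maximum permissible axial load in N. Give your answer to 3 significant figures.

C = D/d = 63.0/5.1 = 12.3529
K_B = (4C+2)/(4C−3) = 51.412/46.412 = 1.1077
τ_max = K·8FD/(πd³) → F_max = τ_allow·πd³/(8DK)
F_max = 832·π·5.1³/(8·63.0·1.1077) = 3.4672e+05/558.3 = 621.04 N

621 N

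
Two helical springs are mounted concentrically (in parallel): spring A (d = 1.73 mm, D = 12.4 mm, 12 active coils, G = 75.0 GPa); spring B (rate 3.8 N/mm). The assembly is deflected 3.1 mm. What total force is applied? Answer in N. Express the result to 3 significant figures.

k_A = Gd⁴/(8D³N_a) = (75.0×10³)(1.73⁴)/(8·12.4³·12) = 3.6704 N/mm
Parallel: k_eq = 3.6704 + 3.8 = 7.4704 N/mm
F = k_eq·δ = 7.4704·3.1 = 23.158 N

23.2 N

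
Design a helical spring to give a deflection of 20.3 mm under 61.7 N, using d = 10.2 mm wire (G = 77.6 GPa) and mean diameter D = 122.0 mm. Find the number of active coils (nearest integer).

Required rate k = F/δ = 61.7/20.3 = 3.0394 N/mm
N_a = Gd⁴/(8D³k) = (77.6×10³ × 10.2⁴)/(8 × 122.0³ × 3.0394)
    = 8.39967e+08 / 4.41528e+07 = 19.02 → 19 coils

19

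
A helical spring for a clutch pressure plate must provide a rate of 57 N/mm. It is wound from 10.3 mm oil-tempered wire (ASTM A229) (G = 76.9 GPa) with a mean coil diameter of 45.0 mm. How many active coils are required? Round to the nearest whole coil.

21

N_a = Gd⁴/(8D³k) = (76.9×10³ × 10.3⁴)/(8 × 45.0³ × 57)
    = 8.65516e+08 / 4.1553e+07 = 20.83 → 21 coils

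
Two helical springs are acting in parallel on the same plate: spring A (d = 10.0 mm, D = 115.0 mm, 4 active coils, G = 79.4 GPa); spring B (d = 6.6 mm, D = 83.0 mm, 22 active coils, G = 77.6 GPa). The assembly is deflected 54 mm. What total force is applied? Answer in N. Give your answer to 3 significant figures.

960 N

k_A = Gd⁴/(8D³N_a) = (79.4×10³)(10.0⁴)/(8·115.0³·4) = 16.315 N/mm
k_B = Gd⁴/(8D³N_a) = (77.6×10³)(6.6⁴)/(8·83.0³·22) = 1.4632 N/mm
Parallel: k_eq = 16.315 + 1.4632 = 17.778 N/mm
F = k_eq·δ = 17.778·54 = 960 N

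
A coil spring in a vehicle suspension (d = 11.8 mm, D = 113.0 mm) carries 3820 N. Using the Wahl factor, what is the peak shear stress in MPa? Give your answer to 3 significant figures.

Spring index C = D/d = 113.0/11.8 = 9.5763
K_W = (4C−1)/(4C−4) + 0.615/C = 37.305/34.305 + 0.0642 = 1.1517
τ₀ = 8FD/(πd³) = 8·3820·113.0/(π·11.8³) = 3.45328e+06/5161.7 = 669.02 MPa
τ_max = K·τ₀ = 1.1517 × 669.02 = 770.49 MPa

770 MPa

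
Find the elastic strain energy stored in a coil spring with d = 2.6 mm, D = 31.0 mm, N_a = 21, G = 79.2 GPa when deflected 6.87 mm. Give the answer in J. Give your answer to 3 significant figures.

k = Gd⁴/(8D³N_a) = (79.2×10³)(2.6⁴)/(8·31.0³·21) = 0.72314 N/mm
U = ½kδ² = 0.5 × 0.72314 × 6.87² = 17.065 N·mm = 0.017065 J

0.0171 J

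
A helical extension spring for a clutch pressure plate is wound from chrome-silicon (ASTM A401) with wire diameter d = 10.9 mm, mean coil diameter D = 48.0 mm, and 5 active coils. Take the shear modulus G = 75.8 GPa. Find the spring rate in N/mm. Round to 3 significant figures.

242 N/mm

k = Gd⁴/(8D³N_a) = (75.8×10³ × 10.9⁴) / (8 × 48.0³ × 5)
  = 1.06998e+09 / 4.42368e+06 = 241.88 N/mm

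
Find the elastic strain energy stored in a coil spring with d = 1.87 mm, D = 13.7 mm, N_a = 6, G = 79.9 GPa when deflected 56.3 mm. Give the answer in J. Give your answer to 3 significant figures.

12.5 J

k = Gd⁴/(8D³N_a) = (79.9×10³)(1.87⁴)/(8·13.7³·6) = 7.9161 N/mm
U = ½kδ² = 0.5 × 7.9161 × 56.3² = 12546 N·mm = 12.546 J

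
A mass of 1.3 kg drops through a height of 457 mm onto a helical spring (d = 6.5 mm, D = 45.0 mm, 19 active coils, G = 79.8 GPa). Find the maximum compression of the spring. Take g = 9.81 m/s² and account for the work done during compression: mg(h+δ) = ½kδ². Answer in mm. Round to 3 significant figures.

k = Gd⁴/(8D³N_a) = (79.8×10³)(6.5⁴)/(8·45.0³·19) = 10.284 N/mm
W = mg = 1.3 × 9.81 = 12.753 N
½kδ² − Wδ − Wh = 0 → δ = (W + √(W² + 2kWh))/k
δ = (12.753 + √(162.64 + 119876))/10.284 = (12.753 + 346.47)/10.284 = 34.929 mm

34.9 mm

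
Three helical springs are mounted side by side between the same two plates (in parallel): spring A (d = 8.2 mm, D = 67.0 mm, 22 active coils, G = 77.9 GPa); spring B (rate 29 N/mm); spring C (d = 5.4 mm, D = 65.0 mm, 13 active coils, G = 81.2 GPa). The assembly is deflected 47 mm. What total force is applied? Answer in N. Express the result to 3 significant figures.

1790 N

k_A = Gd⁴/(8D³N_a) = (77.9×10³)(8.2⁴)/(8·67.0³·22) = 6.6536 N/mm
k_C = Gd⁴/(8D³N_a) = (81.2×10³)(5.4⁴)/(8·65.0³·13) = 2.4175 N/mm
Parallel: k_eq = 6.6536 + 29 + 2.4175 = 38.071 N/mm
F = k_eq·δ = 38.071·47 = 1789.3 N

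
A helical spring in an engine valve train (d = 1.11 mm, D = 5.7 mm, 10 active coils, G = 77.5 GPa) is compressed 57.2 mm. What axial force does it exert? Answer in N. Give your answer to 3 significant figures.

454 N

k = Gd⁴/(8D³N_a) = (77.5×10³)(1.11⁴)/(8·5.7³·10) = 7.9411 N/mm
F = k·δ = 7.9411 × 57.2 = 454.23 N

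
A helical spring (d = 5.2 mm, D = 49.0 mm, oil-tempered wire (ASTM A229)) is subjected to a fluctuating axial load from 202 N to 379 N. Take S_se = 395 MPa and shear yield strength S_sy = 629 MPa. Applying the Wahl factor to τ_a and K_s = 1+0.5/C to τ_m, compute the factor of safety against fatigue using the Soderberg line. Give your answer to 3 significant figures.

1.51

C = D/d = 49.0/5.2 = 9.4231; K_W = (4C−1)/(4C−4)+0.615/C = 1.1543; K_s = 1+0.5/C = 1.0531
F_a = (F_max−F_min)/2 = 88.5 N; F_m = (F_max+F_min)/2 = 290.5 N
τ_a = K_W·8F_aD/(πd³) = 1.1543 × 78.536 = 90.655 MPa
τ_m = K_s·8F_mD/(πd³) = 1.0531 × 257.79 = 271.47 MPa
Soderberg: 1/n_f = τ_a/S_se + τ_m/S_sy = 90.655/395 + 271.47/629 = 0.22951 + 0.43159 = 0.6611
n_f = 1/0.6611 = 1.513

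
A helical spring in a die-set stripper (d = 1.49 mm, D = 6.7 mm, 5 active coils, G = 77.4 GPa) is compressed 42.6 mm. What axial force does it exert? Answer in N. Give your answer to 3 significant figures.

k = Gd⁴/(8D³N_a) = (77.4×10³)(1.49⁴)/(8·6.7³·5) = 31.71 N/mm
F = k·δ = 31.71 × 42.6 = 1350.9 N

1350 N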